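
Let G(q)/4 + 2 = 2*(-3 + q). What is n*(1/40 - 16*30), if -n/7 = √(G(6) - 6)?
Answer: 134393*√10/40 ≈ 10625.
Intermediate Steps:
G(q) = -32 + 8*q (G(q) = -8 + 4*(2*(-3 + q)) = -8 + 4*(-6 + 2*q) = -8 + (-24 + 8*q) = -32 + 8*q)
n = -7*√10 (n = -7*√((-32 + 8*6) - 6) = -7*√((-32 + 48) - 6) = -7*√(16 - 6) = -7*√10 ≈ -22.136)
n*(1/40 - 16*30) = (-7*√10)*(1/40 - 16*30) = (-7*√10)*(1/40 - 480) = -7*√10*(-19199/40) = 134393*√10/40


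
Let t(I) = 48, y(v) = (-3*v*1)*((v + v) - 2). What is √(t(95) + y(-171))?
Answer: 2*I*√44106 ≈ 420.03*I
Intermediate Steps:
y(v) = -3*v*(-2 + 2*v) (y(v) = (-3*v)*(2*v - 2) = (-3*v)*(-2 + 2*v) = -3*v*(-2 + 2*v))
√(t(95) + y(-171)) = √(48 + 6*(-171)*(1 - 1*(-171))) = √(48 + 6*(-171)*(1 + 171)) = √(48 + 6*(-171)*172) = √(48 - 176472) = √(-176424) = 2*I*√44106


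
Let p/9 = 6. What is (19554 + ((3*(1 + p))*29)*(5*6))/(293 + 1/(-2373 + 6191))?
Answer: 622731072/1118675 ≈ 556.67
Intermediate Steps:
p = 54 (p = 9*6 = 54)
(19554 + ((3*(1 + p))*29)*(5*6))/(293 + 1/(-2373 + 6191)) = (19554 + ((3*(1 + 54))*29)*(5*6))/(293 + 1/(-2373 + 6191)) = (19554 + ((3*55)*29)*30)/(293 + 1/3818) = (19554 + (165*29)*30)/(293 + 1/3818) = (19554 + 4785*30)/(1118675/3818) = (19554 + 143550)*(3818/1118675) = 163104*(3818/1118675) = 622731072/1118675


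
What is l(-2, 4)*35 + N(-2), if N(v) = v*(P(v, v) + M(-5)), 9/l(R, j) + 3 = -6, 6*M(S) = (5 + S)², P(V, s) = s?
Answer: -31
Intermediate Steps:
M(S) = (5 + S)²/6
l(R, j) = -1 (l(R, j) = 9/(-3 - 6) = 9/(-9) = 9*(-⅑) = -1)
N(v) = v² (N(v) = v*(v + (5 - 5)²/6) = v*(v + (⅙)*0²) = v*(v + (⅙)*0) = v*(v + 0) = v*v = v²)
l(-2, 4)*35 + N(-2) = -1*35 + (-2)² = -35 + 4 = -31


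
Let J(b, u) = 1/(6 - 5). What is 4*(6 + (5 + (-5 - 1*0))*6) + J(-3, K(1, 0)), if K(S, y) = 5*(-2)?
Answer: 25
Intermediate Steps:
K(S, y) = -10
J(b, u) = 1 (J(b, u) = 1/1 = 1)
4*(6 + (5 + (-5 - 1*0))*6) + J(-3, K(1, 0)) = 4*(6 + (5 + (-5 - 1*0))*6) + 1 = 4*(6 + (5 + (-5 + 0))*6) + 1 = 4*(6 + (5 - 5)*6) + 1 = 4*(6 + 0*6) + 1 = 4*(6 + 0) + 1 = 4*6 + 1 = 24 + 1 = 25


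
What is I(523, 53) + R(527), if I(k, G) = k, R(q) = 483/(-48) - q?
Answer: -225/16 ≈ -14.063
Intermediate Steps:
R(q) = -161/16 - q (R(q) = 483*(-1/48) - q = -161/16 - q)
I(523, 53) + R(527) = 523 + (-161/16 - 1*527) = 523 + (-161/16 - 527) = 523 - 8593/16 = -225/16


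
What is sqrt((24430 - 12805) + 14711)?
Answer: 4*sqrt(1646) ≈ 162.28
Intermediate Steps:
sqrt((24430 - 12805) + 14711) = sqrt(11625 + 14711) = sqrt(26336) = 4*sqrt(1646)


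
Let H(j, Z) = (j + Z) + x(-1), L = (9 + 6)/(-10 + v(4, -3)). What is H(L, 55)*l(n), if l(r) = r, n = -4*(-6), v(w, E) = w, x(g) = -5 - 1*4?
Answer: 1044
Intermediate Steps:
x(g) = -9 (x(g) = -5 - 4 = -9)
n = 24
L = -5/2 (L = (9 + 6)/(-10 + 4) = 15/(-6) = 15*(-⅙) = -5/2 ≈ -2.5000)
H(j, Z) = -9 + Z + j (H(j, Z) = (j + Z) - 9 = (Z + j) - 9 = -9 + Z + j)
H(L, 55)*l(n) = (-9 + 55 - 5/2)*24 = (87/2)*24 = 1044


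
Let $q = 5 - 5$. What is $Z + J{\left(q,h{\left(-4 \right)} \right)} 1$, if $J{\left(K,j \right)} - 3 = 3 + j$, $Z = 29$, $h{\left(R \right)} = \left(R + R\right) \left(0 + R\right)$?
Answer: $67$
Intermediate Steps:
$h{\left(R \right)} = 2 R^{2}$ ($h{\left(R \right)} = 2 R R = 2 R^{2}$)
$q = 0$ ($q = 5 - 5 = 0$)
$J{\left(K,j \right)} = 6 + j$ ($J{\left(K,j \right)} = 3 + \left(3 + j\right) = 6 + j$)
$Z + J{\left(q,h{\left(-4 \right)} \right)} 1 = 29 + \left(6 + 2 \left(-4\right)^{2}\right) 1 = 29 + \left(6 + 2 \cdot 16\right) 1 = 29 + \left(6 + 32\right) 1 = 29 + 38 \cdot 1 = 29 + 38 = 67$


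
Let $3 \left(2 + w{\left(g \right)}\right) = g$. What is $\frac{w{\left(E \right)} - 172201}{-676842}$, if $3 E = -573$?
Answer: $\frac{258400}{1015263} \approx 0.25452$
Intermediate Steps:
$E = -191$ ($E = \frac{1}{3} \left(-573\right) = -191$)
$w{\left(g \right)} = -2 + \frac{g}{3}$
$\frac{w{\left(E \right)} - 172201}{-676842} = \frac{\left(-2 + \frac{1}{3} \left(-191\right)\right) - 172201}{-676842} = \left(\left(-2 - \frac{191}{3}\right) - 172201\right) \left(- \frac{1}{676842}\right) = \left(- \frac{197}{3} - 172201\right) \left(- \frac{1}{676842}\right) = \left(- \frac{516800}{3}\right) \left(- \frac{1}{676842}\right) = \frac{258400}{1015263}$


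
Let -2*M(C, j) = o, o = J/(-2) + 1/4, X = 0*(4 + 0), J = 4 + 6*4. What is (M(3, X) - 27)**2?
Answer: 25921/64 ≈ 405.02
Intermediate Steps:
J = 28 (J = 4 + 24 = 28)
X = 0 (X = 0*4 = 0)
o = -55/4 (o = 28/(-2) + 1/4 = 28*(-1/2) + 1*(1/4) = -14 + 1/4 = -55/4 ≈ -13.750)
M(C, j) = 55/8 (M(C, j) = -1/2*(-55/4) = 55/8)
(M(3, X) - 27)**2 = (55/8 - 27)**2 = (-161/8)**2 = 25921/64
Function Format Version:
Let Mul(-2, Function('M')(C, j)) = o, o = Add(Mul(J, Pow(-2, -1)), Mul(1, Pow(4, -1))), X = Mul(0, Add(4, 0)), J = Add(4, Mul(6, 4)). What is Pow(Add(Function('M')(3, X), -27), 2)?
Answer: Rational(25921, 64) ≈ 405.02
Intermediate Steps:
J = 28 (J = Add(4, 24) = 28)
X = 0 (X = Mul(0, 4) = 0)
o = Rational(-55, 4) (o = Add(Mul(28, Pow(-2, -1)), Mul(1, Pow(4, -1))) = Add(Mul(28, Rational(-1, 2)), Mul(1, Rational(1, 4))) = Add(-14, Rational(1, 4)) = Rational(-55, 4) ≈ -13.750)
Function('M')(C, j) = Rational(55, 8) (Function('M')(C, j) = Mul(Rational(-1, 2), Rational(-55, 4)) = Rational(55, 8))
Pow(Add(Function('M')(3, X), -27), 2) = Pow(Add(Rational(55, 8), -27), 2) = Pow(Rational(-161, 8), 2) = Rational(25921, 64)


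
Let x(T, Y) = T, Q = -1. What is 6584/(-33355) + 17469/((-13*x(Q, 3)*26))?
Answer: 580453103/11273990 ≈ 51.486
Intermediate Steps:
6584/(-33355) + 17469/((-13*x(Q, 3)*26)) = 6584/(-33355) + 17469/((-13*(-1)*26)) = 6584*(-1/33355) + 17469/((13*26)) = -6584/33355 + 17469/338 = 580453103/11273990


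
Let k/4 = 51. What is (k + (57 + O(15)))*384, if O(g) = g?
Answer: 105984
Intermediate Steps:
k = 204 (k = 4*51 = 204)
(k + (57 + O(15)))*384 = (204 + (57 + 15))*384 = (204 + 72)*384 = 276*384 = 105984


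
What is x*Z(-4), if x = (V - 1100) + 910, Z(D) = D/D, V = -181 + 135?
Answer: -236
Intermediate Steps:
V = -46
Z(D) = 1
x = -236 (x = (-46 - 1100) + 910 = -1146 + 910 = -236)
x*Z(-4) = -236*1 = -236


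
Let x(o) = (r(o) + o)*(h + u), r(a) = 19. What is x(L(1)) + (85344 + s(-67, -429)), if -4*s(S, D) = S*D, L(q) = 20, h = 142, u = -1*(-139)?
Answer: 356469/4 ≈ 89117.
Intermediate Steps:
u = 139
x(o) = 5339 + 281*o (x(o) = (19 + o)*(142 + 139) = (19 + o)*281 = 5339 + 281*o)
s(S, D) = -D*S/4 (s(S, D) = -S*D/4 = -D*S/4)
x(L(1)) + (85344 + s(-67, -429)) = (5339 + 281*20) + (85344 - ¼*(-429)*(-67)) = (5339 + 5620) + (85344 - 28743/4) = 10959 + 312633/4 = 356469/4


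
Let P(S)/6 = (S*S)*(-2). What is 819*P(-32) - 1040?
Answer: -10064912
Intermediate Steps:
P(S) = -12*S² (P(S) = 6*((S*S)*(-2)) = 6*(S²*(-2)) = 6*(-2*S²) = -12*S²)
819*P(-32) - 1040 = 819*(-12*(-32)²) - 1040 = 819*(-12*1024) - 1040 = 819*(-12288) - 1040 = -10063872 - 1040 = -10064912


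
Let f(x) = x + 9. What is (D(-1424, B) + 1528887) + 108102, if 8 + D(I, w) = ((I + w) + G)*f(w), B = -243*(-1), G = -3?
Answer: 1338613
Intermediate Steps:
f(x) = 9 + x
B = 243
D(I, w) = -8 + (9 + w)*(-3 + I + w) (D(I, w) = -8 + ((I + w) - 3)*(9 + w) = -8 + (-3 + I + w)*(9 + w) = -8 + (9 + w)*(-3 + I + w))
(D(-1424, B) + 1528887) + 108102 = ((-35 - 3*243 - 1424*(9 + 243) + 243*(9 + 243)) + 1528887) + 108102 = ((-35 - 729 - 1424*252 + 243*252) + 1528887) + 108102 = ((-35 - 729 - 358848 + 61236) + 1528887) + 108102 = (-298376 + 1528887) + 108102 = 1230511 + 108102 = 1338613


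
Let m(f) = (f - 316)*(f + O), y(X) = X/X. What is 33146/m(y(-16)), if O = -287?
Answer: 16573/45045 ≈ 0.36792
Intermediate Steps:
y(X) = 1
m(f) = (-316 + f)*(-287 + f) (m(f) = (f - 316)*(f - 287) = (-316 + f)*(-287 + f))
33146/m(y(-16)) = 33146/(90692 + 1² - 603*1) = 33146/(90692 + 1 - 603) = 33146/90090 = 33146*(1/90090) = 16573/45045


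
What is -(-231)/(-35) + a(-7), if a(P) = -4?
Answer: -53/5 ≈ -10.600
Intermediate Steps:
-(-231)/(-35) + a(-7) = -(-231)/(-35) - 4 = -(-231)*(-1)/35 - 4 = -7*33/35 - 4 = -33/5 - 4 = -53/5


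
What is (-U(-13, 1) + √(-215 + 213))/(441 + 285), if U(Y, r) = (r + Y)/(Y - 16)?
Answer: -2/3509 + I*√2/726 ≈ -0.00056996 + 0.001948*I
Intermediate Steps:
U(Y, r) = (Y + r)/(-16 + Y)
(-U(-13, 1) + √(-215 + 213))/(441 + 285) = (-(-13 + 1)/(-16 - 13) + √(-215 + 213))/(441 + 285) = (-(-12)/(-29) + √(-2))/726 = (-(-1)*(-12)/29 + I*√2)*(1/726) = (-1*12/29 + I*√2)*(1/726) = (-12/29 + I*√2)*(1/726) = -2/3509 + I*√2/726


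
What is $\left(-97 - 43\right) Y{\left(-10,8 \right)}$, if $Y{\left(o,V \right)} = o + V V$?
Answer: $-7560$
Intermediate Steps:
$Y{\left(o,V \right)} = o + V^{2}$
$\left(-97 - 43\right) Y{\left(-10,8 \right)} = \left(-97 - 43\right) \left(-10 + 8^{2}\right) = - 140 \left(-10 + 64\right) = \left(-140\right) 54 = -7560$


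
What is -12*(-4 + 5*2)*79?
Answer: -5688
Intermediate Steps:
-12*(-4 + 5*2)*79 = -12*(-4 + 10)*79 = -12*6*79 = -72*79 = -5688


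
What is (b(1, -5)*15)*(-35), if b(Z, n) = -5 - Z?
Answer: 3150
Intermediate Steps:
(b(1, -5)*15)*(-35) = ((-5 - 1*1)*15)*(-35) = ((-5 - 1)*15)*(-35) = -6*15*(-35) = -90*(-35) = 3150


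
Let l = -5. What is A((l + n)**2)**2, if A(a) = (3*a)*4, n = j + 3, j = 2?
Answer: 0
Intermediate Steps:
n = 5 (n = 2 + 3 = 5)
A(a) = 12*a
A((l + n)**2)**2 = (12*(-5 + 5)**2)**2 = (12*0**2)**2 = (12*0)**2 = 0**2 = 0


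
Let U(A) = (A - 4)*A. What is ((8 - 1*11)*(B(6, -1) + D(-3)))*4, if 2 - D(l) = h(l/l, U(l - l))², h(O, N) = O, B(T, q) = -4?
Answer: 36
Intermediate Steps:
U(A) = A*(-4 + A) (U(A) = (-4 + A)*A = A*(-4 + A))
D(l) = 1 (D(l) = 2 - (l/l)² = 2 - 1*1² = 2 - 1*1 = 2 - 1 = 1)
((8 - 1*11)*(B(6, -1) + D(-3)))*4 = ((8 - 1*11)*(-4 + 1))*4 = ((8 - 11)*(-3))*4 = -3*(-3)*4 = 9*4 = 36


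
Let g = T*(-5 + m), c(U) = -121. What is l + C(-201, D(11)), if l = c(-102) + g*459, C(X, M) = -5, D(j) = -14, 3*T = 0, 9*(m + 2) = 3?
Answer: -126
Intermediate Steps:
m = -5/3 (m = -2 + (⅑)*3 = -2 + ⅓ = -5/3 ≈ -1.6667)
T = 0 (T = (⅓)*0 = 0)
g = 0 (g = 0*(-5 - 5/3) = 0*(-20/3) = 0)
l = -121 (l = -121 + 0*459 = -121 + 0 = -121)
l + C(-201, D(11)) = -121 - 5 = -126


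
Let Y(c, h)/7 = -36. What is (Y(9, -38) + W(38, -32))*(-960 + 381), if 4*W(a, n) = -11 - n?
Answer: 571473/4 ≈ 1.4287e+5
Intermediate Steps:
Y(c, h) = -252 (Y(c, h) = 7*(-36) = -252)
W(a, n) = -11/4 - n/4 (W(a, n) = (-11 - n)/4 = -11/4 - n/4)
(Y(9, -38) + W(38, -32))*(-960 + 381) = (-252 + (-11/4 - 1/4*(-32)))*(-960 + 381) = (-252 + (-11/4 + 8))*(-579) = (-252 + 21/4)*(-579) = -987/4*(-579) = 571473/4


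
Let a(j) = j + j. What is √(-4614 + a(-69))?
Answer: 12*I*√33 ≈ 68.935*I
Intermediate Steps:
a(j) = 2*j
√(-4614 + a(-69)) = √(-4614 + 2*(-69)) = √(-4614 - 138) = √(-4752) = 12*I*√33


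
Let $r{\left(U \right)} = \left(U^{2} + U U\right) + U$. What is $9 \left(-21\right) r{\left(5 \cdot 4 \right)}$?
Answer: $-154980$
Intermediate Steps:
$r{\left(U \right)} = U + 2 U^{2}$ ($r{\left(U \right)} = \left(U^{2} + U^{2}\right) + U = 2 U^{2} + U = U + 2 U^{2}$)
$9 \left(-21\right) r{\left(5 \cdot 4 \right)} = 9 \left(-21\right) 5 \cdot 4 \left(1 + 2 \cdot 5 \cdot 4\right) = - 189 \cdot 20 \left(1 + 2 \cdot 20\right) = - 189 \cdot 20 \left(1 + 40\right) = - 189 \cdot 20 \cdot 41 = \left(-189\right) 820 = -154980$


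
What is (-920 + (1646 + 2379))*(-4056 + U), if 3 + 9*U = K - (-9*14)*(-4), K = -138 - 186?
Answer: -12880575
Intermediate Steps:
K = -324
U = -277/3 (U = -1/3 + (-324 - (-9*14)*(-4))/9 = -1/3 + (-324 - (-126)*(-4))/9 = -1/3 + (-324 - 1*504)/9 = -1/3 + (-324 - 504)/9 = -1/3 + (1/9)*(-828) = -1/3 - 92 = -277/3 ≈ -92.333)
(-920 + (1646 + 2379))*(-4056 + U) = (-920 + (1646 + 2379))*(-4056 - 277/3) = (-920 + 4025)*(-12445/3) = 3105*(-12445/3) = -12880575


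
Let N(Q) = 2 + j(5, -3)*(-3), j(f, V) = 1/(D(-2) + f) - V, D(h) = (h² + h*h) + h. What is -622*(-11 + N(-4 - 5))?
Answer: 125022/11 ≈ 11366.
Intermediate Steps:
D(h) = h + 2*h² (D(h) = (h² + h²) + h = 2*h² + h = h + 2*h²)
j(f, V) = 1/(6 + f) - V (j(f, V) = 1/(-2*(1 + 2*(-2)) + f) - V = 1/(-2*(1 - 4) + f) - V = 1/(-2*(-3) + f) - V = 1/(6 + f) - V)
N(Q) = -80/11 (N(Q) = 2 + ((1 - 6*(-3) - 1*(-3)*5)/(6 + 5))*(-3) = 2 + ((1 + 18 + 15)/11)*(-3) = 2 + ((1/11)*34)*(-3) = 2 + (34/11)*(-3) = 2 - 102/11 = -80/11)
-622*(-11 + N(-4 - 5)) = -622*(-11 - 80/11) = -622*(-201/11) = 125022/11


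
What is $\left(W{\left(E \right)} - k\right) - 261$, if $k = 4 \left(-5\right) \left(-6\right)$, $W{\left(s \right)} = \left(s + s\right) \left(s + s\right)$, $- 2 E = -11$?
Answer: $-260$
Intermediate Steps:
$E = \frac{11}{2}$ ($E = \left(- \frac{1}{2}\right) \left(-11\right) = \frac{11}{2} \approx 5.5$)
$W{\left(s \right)} = 4 s^{2}$ ($W{\left(s \right)} = 2 s 2 s = 4 s^{2}$)
$k = 120$ ($k = \left(-20\right) \left(-6\right) = 120$)
$\left(W{\left(E \right)} - k\right) - 261 = \left(4 \left(\frac{11}{2}\right)^{2} - 120\right) - 261 = \left(4 \cdot \frac{121}{4} - 120\right) - 261 = \left(121 - 120\right) - 261 = 1 - 261 = -260$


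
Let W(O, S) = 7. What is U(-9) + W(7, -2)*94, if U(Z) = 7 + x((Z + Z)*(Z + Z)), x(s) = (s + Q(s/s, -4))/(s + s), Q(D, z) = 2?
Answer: 215623/324 ≈ 665.50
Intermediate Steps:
x(s) = (2 + s)/(2*s) (x(s) = (s + 2)/(s + s) = (2 + s)/((2*s)) = (2 + s)*(1/(2*s)) = (2 + s)/(2*s))
U(Z) = 7 + (2 + 4*Z²)/(8*Z²) (U(Z) = 7 + (2 + (Z + Z)*(Z + Z))/(2*(((Z + Z)*(Z + Z)))) = 7 + (2 + (2*Z)*(2*Z))/(2*(((2*Z)*(2*Z)))) = 7 + (2 + 4*Z²)/(2*((4*Z²))) = 7 + (1/(4*Z²))*(2 + 4*Z²)/2 = 7 + (2 + 4*Z²)/(8*Z²))
U(-9) + W(7, -2)*94 = (15/2 + (¼)/(-9)²) + 7*94 = (15/2 + (¼)*(1/81)) + 658 = (15/2 + 1/324) + 658 = 2431/324 + 658 = 215623/324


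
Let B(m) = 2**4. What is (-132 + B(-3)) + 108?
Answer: -8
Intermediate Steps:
B(m) = 16
(-132 + B(-3)) + 108 = (-132 + 16) + 108 = -116 + 108 = -8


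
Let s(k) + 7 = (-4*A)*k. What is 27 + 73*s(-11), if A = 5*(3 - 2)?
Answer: 15576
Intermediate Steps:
A = 5 (A = 5*1 = 5)
s(k) = -7 - 20*k (s(k) = -7 + (-4*5)*k = -7 - 20*k)
27 + 73*s(-11) = 27 + 73*(-7 - 20*(-11)) = 27 + 73*(-7 + 220) = 27 + 73*213 = 27 + 15549 = 15576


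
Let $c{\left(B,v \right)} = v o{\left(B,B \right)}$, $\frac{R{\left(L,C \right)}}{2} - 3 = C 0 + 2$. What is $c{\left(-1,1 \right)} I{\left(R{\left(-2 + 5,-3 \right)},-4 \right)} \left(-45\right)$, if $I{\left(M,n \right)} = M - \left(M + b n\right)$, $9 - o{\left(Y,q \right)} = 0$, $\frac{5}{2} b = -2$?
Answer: $1296$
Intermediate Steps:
$b = - \frac{4}{5}$ ($b = \frac{2}{5} \left(-2\right) = - \frac{4}{5} \approx -0.8$)
$o{\left(Y,q \right)} = 9$ ($o{\left(Y,q \right)} = 9 - 0 = 9 + 0 = 9$)
$R{\left(L,C \right)} = 10$ ($R{\left(L,C \right)} = 6 + 2 \left(C 0 + 2\right) = 6 + 2 \left(0 + 2\right) = 6 + 2 \cdot 2 = 6 + 4 = 10$)
$I{\left(M,n \right)} = \frac{4 n}{5}$ ($I{\left(M,n \right)} = M - \left(M - \frac{4 n}{5}\right) = \frac{4 n}{5}$)
$c{\left(B,v \right)} = 9 v$ ($c{\left(B,v \right)} = v 9 = 9 v$)
$c{\left(-1,1 \right)} I{\left(R{\left(-2 + 5,-3 \right)},-4 \right)} \left(-45\right) = 9 \cdot 1 \cdot \frac{4}{5} \left(-4\right) \left(-45\right) = 9 \left(- \frac{16}{5}\right) \left(-45\right) = \left(- \frac{144}{5}\right) \left(-45\right) = 1296$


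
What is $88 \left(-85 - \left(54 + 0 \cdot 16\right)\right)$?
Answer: $-12232$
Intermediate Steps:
$88 \left(-85 - \left(54 + 0 \cdot 16\right)\right) = 88 \left(-85 - 54\right) = 88 \left(-139\right) = -12232$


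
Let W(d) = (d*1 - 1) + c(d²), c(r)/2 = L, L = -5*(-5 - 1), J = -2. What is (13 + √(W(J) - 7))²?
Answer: 219 + 130*√2 ≈ 402.85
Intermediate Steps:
L = 30 (L = -5*(-6) = 30)
c(r) = 60 (c(r) = 2*30 = 60)
W(d) = 59 + d (W(d) = (d*1 - 1) + 60 = (d - 1) + 60 = (-1 + d) + 60 = 59 + d)
(13 + √(W(J) - 7))² = (13 + √((59 - 2) - 7))² = (13 + √(57 - 7))² = (13 + √50)² = (13 + 5*√2)²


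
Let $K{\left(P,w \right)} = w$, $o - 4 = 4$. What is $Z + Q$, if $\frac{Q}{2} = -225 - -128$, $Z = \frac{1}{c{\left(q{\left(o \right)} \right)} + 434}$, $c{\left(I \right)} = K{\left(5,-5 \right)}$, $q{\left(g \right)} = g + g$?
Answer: $- \frac{83225}{429} \approx -194.0$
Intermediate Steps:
$o = 8$ ($o = 4 + 4 = 8$)
$q{\left(g \right)} = 2 g$
$c{\left(I \right)} = -5$
$Z = \frac{1}{429}$ ($Z = \frac{1}{-5 + 434} = \frac{1}{429} \approx 0.002331$)
$Q = -194$ ($Q = 2 \left(-225 - -128\right) = 2 \left(-225 + 128\right) = 2 \left(-97\right) = -194$)
$Z + Q = \frac{1}{429} - 194 = - \frac{83225}{429}$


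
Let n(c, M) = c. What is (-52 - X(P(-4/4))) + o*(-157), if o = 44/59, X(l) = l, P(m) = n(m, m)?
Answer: -9917/59 ≈ -168.08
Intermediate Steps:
P(m) = m
o = 44/59 (o = 44*(1/59) = 44/59 ≈ 0.74576)
(-52 - X(P(-4/4))) + o*(-157) = (-52 - (-4)/4) + (44/59)*(-157) = (-52 - (-4)/4) - 6908/59 = (-52 - 1*(-1)) - 6908/59 = (-52 + 1) - 6908/59 = -51 - 6908/59 = -9917/59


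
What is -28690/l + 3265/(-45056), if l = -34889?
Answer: 1178744055/1571958784 ≈ 0.74986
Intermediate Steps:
-28690/l + 3265/(-45056) = -28690/(-34889) + 3265/(-45056) = -28690*(-1/34889) + 3265*(-1/45056) = 28690/34889 - 3265/45056 = 1178744055/1571958784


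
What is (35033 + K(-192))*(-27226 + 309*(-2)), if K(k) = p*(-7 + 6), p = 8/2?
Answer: -975347476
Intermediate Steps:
p = 4 (p = 8*(1/2) = 4)
K(k) = -4 (K(k) = 4*(-7 + 6) = 4*(-1) = -4)
(35033 + K(-192))*(-27226 + 309*(-2)) = (35033 - 4)*(-27226 + 309*(-2)) = 35029*(-27226 - 618) = 35029*(-27844) = -975347476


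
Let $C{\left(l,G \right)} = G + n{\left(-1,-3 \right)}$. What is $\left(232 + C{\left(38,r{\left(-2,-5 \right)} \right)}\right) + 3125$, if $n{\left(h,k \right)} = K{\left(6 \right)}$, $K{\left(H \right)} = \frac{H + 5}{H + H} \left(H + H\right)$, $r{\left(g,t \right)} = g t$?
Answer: $3378$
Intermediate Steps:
$K{\left(H \right)} = 5 + H$ ($K{\left(H \right)} = \frac{5 + H}{2 H} 2 H = 5 + H$)
$n{\left(h,k \right)} = 11$ ($n{\left(h,k \right)} = 5 + 6 = 11$)
$C{\left(l,G \right)} = 11 + G$ ($C{\left(l,G \right)} = G + 11 = 11 + G$)
$\left(232 + C{\left(38,r{\left(-2,-5 \right)} \right)}\right) + 3125 = \left(232 + \left(11 - -10\right)\right) + 3125 = \left(232 + \left(11 + 10\right)\right) + 3125 = \left(232 + 21\right) + 3125 = 253 + 3125 = 3378$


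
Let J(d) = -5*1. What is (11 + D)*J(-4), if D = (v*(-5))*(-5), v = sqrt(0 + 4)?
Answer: -305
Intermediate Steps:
v = 2 (v = sqrt(4) = 2)
J(d) = -5
D = 50 (D = (2*(-5))*(-5) = -10*(-5) = 50)
(11 + D)*J(-4) = (11 + 50)*(-5) = 61*(-5) = -305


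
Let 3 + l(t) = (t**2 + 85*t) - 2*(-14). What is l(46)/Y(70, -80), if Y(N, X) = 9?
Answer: 2017/3 ≈ 672.33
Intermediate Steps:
l(t) = 25 + t**2 + 85*t (l(t) = -3 + ((t**2 + 85*t) - 2*(-14)) = -3 + ((t**2 + 85*t) + 28) = -3 + (28 + t**2 + 85*t) = 25 + t**2 + 85*t)
l(46)/Y(70, -80) = (25 + 46**2 + 85*46)/9 = (25 + 2116 + 3910)*(1/9) = 6051*(1/9) = 2017/3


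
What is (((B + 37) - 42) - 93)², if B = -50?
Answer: 21904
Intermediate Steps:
(((B + 37) - 42) - 93)² = (((-50 + 37) - 42) - 93)² = ((-13 - 42) - 93)² = (-55 - 93)² = (-148)² = 21904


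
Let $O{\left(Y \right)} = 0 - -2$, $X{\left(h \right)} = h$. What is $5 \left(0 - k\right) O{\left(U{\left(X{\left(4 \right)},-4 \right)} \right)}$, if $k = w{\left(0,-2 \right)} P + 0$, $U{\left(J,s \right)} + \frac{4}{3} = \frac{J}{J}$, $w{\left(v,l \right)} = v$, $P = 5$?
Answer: $0$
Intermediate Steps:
$U{\left(J,s \right)} = - \frac{1}{3}$ ($U{\left(J,s \right)} = - \frac{4}{3} + \frac{J}{J} = - \frac{4}{3} + 1 = - \frac{1}{3}$)
$O{\left(Y \right)} = 2$ ($O{\left(Y \right)} = 0 + 2 = 2$)
$k = 0$ ($k = 0 \cdot 5 + 0 = 0 + 0 = 0$)
$5 \left(0 - k\right) O{\left(U{\left(X{\left(4 \right)},-4 \right)} \right)} = 5 \left(0 - 0\right) 2 = 5 \left(0 + 0\right) 2 = 5 \cdot 0 \cdot 2 = 0 \cdot 2 = 0$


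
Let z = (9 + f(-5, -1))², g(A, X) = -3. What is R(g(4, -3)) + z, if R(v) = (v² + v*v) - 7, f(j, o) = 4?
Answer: 180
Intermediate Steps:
R(v) = -7 + 2*v² (R(v) = (v² + v²) - 7 = 2*v² - 7 = -7 + 2*v²)
z = 169 (z = (9 + 4)² = 13² = 169)
R(g(4, -3)) + z = (-7 + 2*(-3)²) + 169 = (-7 + 2*9) + 169 = (-7 + 18) + 169 = 11 + 169 = 180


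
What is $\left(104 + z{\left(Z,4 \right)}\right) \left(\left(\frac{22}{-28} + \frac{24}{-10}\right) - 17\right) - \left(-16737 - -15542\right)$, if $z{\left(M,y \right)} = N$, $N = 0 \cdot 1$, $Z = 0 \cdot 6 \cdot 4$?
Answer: $- \frac{31651}{35} \approx -904.31$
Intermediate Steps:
$Z = 0$ ($Z = 0 \cdot 4 = 0$)
$N = 0$
$z{\left(M,y \right)} = 0$
$\left(104 + z{\left(Z,4 \right)}\right) \left(\left(\frac{22}{-28} + \frac{24}{-10}\right) - 17\right) - \left(-16737 - -15542\right) = \left(104 + 0\right) \left(\left(\frac{22}{-28} + \frac{24}{-10}\right) - 17\right) - \left(-16737 - -15542\right) = 104 \left(\left(22 \left(- \frac{1}{28}\right) + 24 \left(- \frac{1}{10}\right)\right) - 17\right) - \left(-16737 + 15542\right) = 104 \left(\left(- \frac{11}{14} - \frac{12}{5}\right) - 17\right) - -1195 = 104 \left(- \frac{223}{70} - 17\right) + 1195 = 104 \left(- \frac{1413}{70}\right) + 1195 = - \frac{73476}{35} + 1195 = - \frac{31651}{35}$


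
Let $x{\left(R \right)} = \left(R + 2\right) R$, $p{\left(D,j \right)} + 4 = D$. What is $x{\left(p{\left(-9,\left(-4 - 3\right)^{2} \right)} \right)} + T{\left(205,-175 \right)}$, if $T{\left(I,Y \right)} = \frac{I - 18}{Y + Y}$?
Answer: $\frac{49863}{350} \approx 142.47$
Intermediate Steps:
$p{\left(D,j \right)} = -4 + D$
$T{\left(I,Y \right)} = \frac{-18 + I}{2 Y}$
$x{\left(R \right)} = R \left(2 + R\right)$ ($x{\left(R \right)} = \left(2 + R\right) R = R \left(2 + R\right)$)
$x{\left(p{\left(-9,\left(-4 - 3\right)^{2} \right)} \right)} + T{\left(205,-175 \right)} = \left(-4 - 9\right) \left(2 - 13\right) + \frac{-18 + 205}{2 \left(-175\right)} = - 13 \left(2 - 13\right) + \frac{1}{2} \left(- \frac{1}{175}\right) 187 = \left(-13\right) \left(-11\right) - \frac{187}{350} = 143 - \frac{187}{350} = \frac{49863}{350}$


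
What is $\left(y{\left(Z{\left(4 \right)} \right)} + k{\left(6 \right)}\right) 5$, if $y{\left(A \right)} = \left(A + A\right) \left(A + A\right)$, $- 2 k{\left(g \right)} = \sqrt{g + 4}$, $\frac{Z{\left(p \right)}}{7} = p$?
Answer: $15680 - \frac{5 \sqrt{10}}{2} \approx 15672.0$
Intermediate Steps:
$Z{\left(p \right)} = 7 p$
$k{\left(g \right)} = - \frac{\sqrt{4 + g}}{2}$ ($k{\left(g \right)} = - \frac{\sqrt{g + 4}}{2} = - \frac{\sqrt{4 + g}}{2}$)
$y{\left(A \right)} = 4 A^{2}$ ($y{\left(A \right)} = 2 A 2 A = 4 A^{2}$)
$\left(y{\left(Z{\left(4 \right)} \right)} + k{\left(6 \right)}\right) 5 = \left(4 \left(7 \cdot 4\right)^{2} - \frac{\sqrt{4 + 6}}{2}\right) 5 = \left(4 \cdot 28^{2} - \frac{\sqrt{10}}{2}\right) 5 = \left(4 \cdot 784 - \frac{\sqrt{10}}{2}\right) 5 = \left(3136 - \frac{\sqrt{10}}{2}\right) 5 = 15680 - \frac{5 \sqrt{10}}{2}$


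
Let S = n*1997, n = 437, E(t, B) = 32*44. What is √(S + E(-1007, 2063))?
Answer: √874097 ≈ 934.93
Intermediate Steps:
E(t, B) = 1408
S = 872689 (S = 437*1997 = 872689)
√(S + E(-1007, 2063)) = √(872689 + 1408) = √874097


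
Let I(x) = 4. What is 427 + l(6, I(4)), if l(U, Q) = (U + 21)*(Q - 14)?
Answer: 157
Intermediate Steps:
l(U, Q) = (-14 + Q)*(21 + U) (l(U, Q) = (21 + U)*(-14 + Q) = (-14 + Q)*(21 + U))
427 + l(6, I(4)) = 427 + (-294 - 14*6 + 21*4 + 4*6) = 427 + (-294 - 84 + 84 + 24) = 427 - 270 = 157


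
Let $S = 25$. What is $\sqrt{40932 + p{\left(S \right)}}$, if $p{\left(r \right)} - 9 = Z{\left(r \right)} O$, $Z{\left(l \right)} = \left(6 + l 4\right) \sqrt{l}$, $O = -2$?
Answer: $\sqrt{39881} \approx 199.7$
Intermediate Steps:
$Z{\left(l \right)} = \sqrt{l} \left(6 + 4 l\right)$ ($Z{\left(l \right)} = \left(6 + 4 l\right) \sqrt{l} = \sqrt{l} \left(6 + 4 l\right)$)
$p{\left(r \right)} = 9 - 2 \sqrt{r} \left(6 + 4 r\right)$ ($p{\left(r \right)} = 9 + \sqrt{r} \left(6 + 4 r\right) \left(-2\right) = 9 - 2 \sqrt{r} \left(6 + 4 r\right)$)
$\sqrt{40932 + p{\left(S \right)}} = \sqrt{40932 + \left(9 + \sqrt{25} \left(-12 - 200\right)\right)} = \sqrt{40932 + \left(9 + 5 \left(-12 - 200\right)\right)} = \sqrt{40932 + \left(9 + 5 \left(-212\right)\right)} = \sqrt{40932 + \left(9 - 1060\right)} = \sqrt{40932 - 1051} = \sqrt{39881}$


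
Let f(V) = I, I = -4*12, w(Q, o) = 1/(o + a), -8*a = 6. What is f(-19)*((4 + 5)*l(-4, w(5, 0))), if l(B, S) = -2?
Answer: 864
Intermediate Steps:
a = -¾ (a = -⅛*6 = -¾ ≈ -0.75000)
w(Q, o) = 1/(-¾ + o) (w(Q, o) = 1/(o - ¾) = 1/(-¾ + o))
I = -48
f(V) = -48
f(-19)*((4 + 5)*l(-4, w(5, 0))) = -48*(4 + 5)*(-2) = -432*(-2) = -48*(-18) = 864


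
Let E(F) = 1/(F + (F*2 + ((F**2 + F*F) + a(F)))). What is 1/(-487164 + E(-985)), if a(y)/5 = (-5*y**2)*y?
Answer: -23893728120/11640164165851679 ≈ -2.0527e-6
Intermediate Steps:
a(y) = -25*y**3 (a(y) = 5*((-5*y**2)*y) = 5*(-5*y**3) = -25*y**3)
E(F) = 1/(-25*F**3 + 2*F**2 + 3*F) (E(F) = 1/(F + (F*2 + ((F**2 + F*F) - 25*F**3))) = 1/(F + (2*F + ((F**2 + F**2) - 25*F**3))) = 1/(F + (2*F + (2*F**2 - 25*F**3))) = 1/(F + (2*F + (-25*F**3 + 2*F**2))) = 1/(F + (-25*F**3 + 2*F + 2*F**2)) = 1/(-25*F**3 + 2*F**2 + 3*F))
1/(-487164 + E(-985)) = 1/(-487164 + 1/((-985)*(3 - 25*(-985)**2 + 2*(-985)))) = 1/(-487164 - 1/(985*(3 - 25*970225 - 1970))) = 1/(-487164 - 1/(985*(3 - 24255625 - 1970))) = 1/(-487164 - 1/985/(-24257592)) = 1/(-487164 - 1/985*(-1/24257592)) = 1/(-487164 + 1/23893728120) = 1/(-11640164165851679/23893728120) = -23893728120/11640164165851679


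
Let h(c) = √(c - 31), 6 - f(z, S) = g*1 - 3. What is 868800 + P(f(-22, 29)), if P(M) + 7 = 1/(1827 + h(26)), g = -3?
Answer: 2899973695489/3337934 - I*√5/3337934 ≈ 8.6879e+5 - 6.699e-7*I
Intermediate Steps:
f(z, S) = 12 (f(z, S) = 6 - (-3*1 - 3) = 6 - (-3 - 3) = 6 - 1*(-6) = 6 + 6 = 12)
h(c) = √(-31 + c)
P(M) = -7 + 1/(1827 + I*√5) (P(M) = -7 + 1/(1827 + √(-31 + 26)) = -7 + 1/(1827 + √(-5)) = -7 + 1/(1827 + I*√5))
868800 + P(f(-22, 29)) = 868800 + (-7*√5 + 12788*I)/(√5 - 1827*I)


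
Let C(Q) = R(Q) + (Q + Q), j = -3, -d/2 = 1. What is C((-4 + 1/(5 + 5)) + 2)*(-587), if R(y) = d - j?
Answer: 8218/5 ≈ 1643.6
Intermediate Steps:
d = -2 (d = -2*1 = -2)
R(y) = 1 (R(y) = -2 - 1*(-3) = -2 + 3 = 1)
C(Q) = 1 + 2*Q (C(Q) = 1 + (Q + Q) = 1 + 2*Q)
C((-4 + 1/(5 + 5)) + 2)*(-587) = (1 + 2*((-4 + 1/(5 + 5)) + 2))*(-587) = (1 + 2*((-4 + 1/10) + 2))*(-587) = (1 + 2*(-39/10 + 2))*(-587) = (1 + 2*(-19/10))*(-587) = (1 - 19/5)*(-587) = -14/5*(-587) = 8218/5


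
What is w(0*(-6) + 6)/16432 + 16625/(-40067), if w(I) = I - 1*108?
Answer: -138634417/329190472 ≈ -0.42114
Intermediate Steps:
w(I) = -108 + I (w(I) = I - 108 = -108 + I)
w(0*(-6) + 6)/16432 + 16625/(-40067) = (-108 + (0*(-6) + 6))/16432 + 16625/(-40067) = (-108 + (0 + 6))*(1/16432) + 16625*(-1/40067) = (-108 + 6)*(1/16432) - 16625/40067 = -102*1/16432 - 16625/40067 = -51/8216 - 16625/40067 = -138634417/329190472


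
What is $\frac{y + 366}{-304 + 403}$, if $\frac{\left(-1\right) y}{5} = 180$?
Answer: $- \frac{178}{33} \approx -5.3939$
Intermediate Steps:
$y = -900$ ($y = \left(-5\right) 180 = -900$)
$\frac{y + 366}{-304 + 403} = \frac{-900 + 366}{-304 + 403} = - \frac{534}{99} = \left(-534\right) \frac{1}{99} = - \frac{178}{33}$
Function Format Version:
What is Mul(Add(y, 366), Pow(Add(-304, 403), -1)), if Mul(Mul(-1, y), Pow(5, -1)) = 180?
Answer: Rational(-178, 33) ≈ -5.3939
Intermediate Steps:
y = -900 (y = Mul(-5, 180) = -900)
Mul(Add(y, 366), Pow(Add(-304, 403), -1)) = Mul(Add(-900, 366), Pow(Add(-304, 403), -1)) = Mul(-534, Pow(99, -1)) = Mul(-534, Rational(1, 99)) = Rational(-178, 33)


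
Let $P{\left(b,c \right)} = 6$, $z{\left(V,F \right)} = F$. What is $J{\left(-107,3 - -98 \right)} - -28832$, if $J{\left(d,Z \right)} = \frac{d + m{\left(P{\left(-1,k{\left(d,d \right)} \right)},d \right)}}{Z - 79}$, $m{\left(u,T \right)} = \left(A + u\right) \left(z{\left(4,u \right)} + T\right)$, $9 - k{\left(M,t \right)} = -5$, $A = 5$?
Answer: $\frac{316543}{11} \approx 28777.0$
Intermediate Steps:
$k{\left(M,t \right)} = 14$ ($k{\left(M,t \right)} = 9 - -5 = 9 + 5 = 14$)
$m{\left(u,T \right)} = \left(5 + u\right) \left(T + u\right)$ ($m{\left(u,T \right)} = \left(5 + u\right) \left(u + T\right) = \left(5 + u\right) \left(T + u\right)$)
$J{\left(d,Z \right)} = \frac{66 + 12 d}{-79 + Z}$ ($J{\left(d,Z \right)} = \frac{d + \left(6^{2} + 5 d + 5 \cdot 6 + d 6\right)}{Z - 79} = \frac{d + \left(36 + 5 d + 30 + 6 d\right)}{-79 + Z} = \frac{d + \left(66 + 11 d\right)}{-79 + Z} = \frac{66 + 12 d}{-79 + Z}$)
$J{\left(-107,3 - -98 \right)} - -28832 = \frac{6 \left(11 + 2 \left(-107\right)\right)}{-79 + \left(3 - -98\right)} - -28832 = \frac{6 \left(11 - 214\right)}{-79 + \left(3 + 98\right)} + 28832 = 6 \frac{1}{-79 + 101} \left(-203\right) + 28832 = 6 \cdot \frac{1}{22} \left(-203\right) + 28832 = - \frac{609}{11} + 28832 = \frac{316543}{11}$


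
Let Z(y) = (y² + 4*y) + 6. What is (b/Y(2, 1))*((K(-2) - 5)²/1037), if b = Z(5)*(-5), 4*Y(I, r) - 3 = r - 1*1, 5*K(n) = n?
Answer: -2916/305 ≈ -9.5607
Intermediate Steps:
Z(y) = 6 + y² + 4*y
K(n) = n/5
Y(I, r) = ½ + r/4 (Y(I, r) = ¾ + (r - 1*1)/4 = ¾ + (r - 1)/4 = ¾ + (-1 + r)/4 = ¾ + (-¼ + r/4) = ½ + r/4)
b = -255 (b = (6 + 5² + 4*5)*(-5) = (6 + 25 + 20)*(-5) = 51*(-5) = -255)
(b/Y(2, 1))*((K(-2) - 5)²/1037) = (-255/(½ + (¼)*1))*(((⅕)*(-2) - 5)²/1037) = (-255/(½ + ¼))*((-⅖ - 5)²*(1/1037)) = (-255/¾)*((-27/5)²*(1/1037)) = (-255*4/3)*((729/25)*(1/1037)) = -340*729/25925 = -2916/305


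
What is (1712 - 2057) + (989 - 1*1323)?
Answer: -679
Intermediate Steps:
(1712 - 2057) + (989 - 1*1323) = -345 + (989 - 1323) = -345 - 334 = -679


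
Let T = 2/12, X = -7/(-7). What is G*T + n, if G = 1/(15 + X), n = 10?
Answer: 961/96 ≈ 10.010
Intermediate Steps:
X = 1 (X = -7*(-⅐) = 1)
T = ⅙ (T = 2*(1/12) = ⅙ ≈ 0.16667)
G = 1/16 (G = 1/(15 + 1) = 1/16 ≈ 0.062500)
G*T + n = (1/16)*(⅙) + 10 = 1/96 + 10 = 961/96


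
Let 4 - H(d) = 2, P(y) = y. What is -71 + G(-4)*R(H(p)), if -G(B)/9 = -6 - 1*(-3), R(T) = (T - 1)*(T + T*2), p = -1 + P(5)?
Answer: 91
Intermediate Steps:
p = 4 (p = -1 + 5 = 4)
H(d) = 2 (H(d) = 4 - 1*2 = 4 - 2 = 2)
R(T) = 3*T*(-1 + T) (R(T) = (-1 + T)*(T + 2*T) = (-1 + T)*(3*T) = 3*T*(-1 + T))
G(B) = 27 (G(B) = -9*(-6 - 1*(-3)) = -9*(-6 + 3) = -9*(-3) = 27)
-71 + G(-4)*R(H(p)) = -71 + 27*(3*2*(-1 + 2)) = -71 + 27*(3*2*1) = -71 + 27*6 = -71 + 162 = 91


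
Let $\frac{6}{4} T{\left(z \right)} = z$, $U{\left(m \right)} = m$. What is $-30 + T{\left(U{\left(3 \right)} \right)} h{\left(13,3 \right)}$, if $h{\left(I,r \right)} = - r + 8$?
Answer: $-20$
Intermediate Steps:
$T{\left(z \right)} = \frac{2 z}{3}$
$h{\left(I,r \right)} = 8 - r$
$-30 + T{\left(U{\left(3 \right)} \right)} h{\left(13,3 \right)} = -30 + \frac{2}{3} \cdot 3 \left(8 - 3\right) = -30 + 2 \left(8 - 3\right) = -30 + 2 \cdot 5 = -30 + 10 = -20$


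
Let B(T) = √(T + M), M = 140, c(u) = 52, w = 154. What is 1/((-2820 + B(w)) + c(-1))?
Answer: -1384/3830765 - 7*√6/7661530 ≈ -0.00036352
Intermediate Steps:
B(T) = √(140 + T) (B(T) = √(T + 140) = √(140 + T))
1/((-2820 + B(w)) + c(-1)) = 1/((-2820 + √(140 + 154)) + 52) = 1/((-2820 + √294) + 52) = 1/((-2820 + 7*√6) + 52) = 1/(-2768 + 7*√6)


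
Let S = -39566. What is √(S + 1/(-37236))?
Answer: I*√13714759582293/18618 ≈ 198.91*I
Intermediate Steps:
√(S + 1/(-37236)) = √(-39566 + 1/(-37236)) = √(-39566 - 1/37236) = √(-1473279577/37236) = I*√13714759582293/18618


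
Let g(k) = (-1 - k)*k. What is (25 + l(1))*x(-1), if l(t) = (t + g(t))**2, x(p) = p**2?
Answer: 26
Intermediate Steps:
g(k) = k*(-1 - k)
l(t) = (t - t*(1 + t))**2
(25 + l(1))*x(-1) = (25 + 1**4)*(-1)**2 = (25 + 1)*1 = 26*1 = 26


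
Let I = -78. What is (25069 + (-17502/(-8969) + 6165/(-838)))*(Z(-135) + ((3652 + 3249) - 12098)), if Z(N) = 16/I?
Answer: -38182632281479519/293124858 ≈ -1.3026e+8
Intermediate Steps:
Z(N) = -8/39 (Z(N) = 16/(-78) = 16*(-1/78) = -8/39)
(25069 + (-17502/(-8969) + 6165/(-838)))*(Z(-135) + ((3652 + 3249) - 12098)) = (25069 + (-17502/(-8969) + 6165/(-838)))*(-8/39 + ((3652 + 3249) - 12098)) = (25069 + (-17502*(-1/8969) + 6165*(-1/838)))*(-8/39 + (6901 - 12098)) = (25069 + (17502/8969 - 6165/838))*(-8/39 - 5197) = (25069 - 40627209/7516022)*(-202691/39) = (188378528309/7516022)*(-202691/39) = -38182632281479519/293124858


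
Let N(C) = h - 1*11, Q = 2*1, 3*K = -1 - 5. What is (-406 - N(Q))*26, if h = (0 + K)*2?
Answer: -10166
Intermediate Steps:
K = -2 (K = (-1 - 5)/3 = (1/3)*(-6) = -2)
h = -4 (h = (0 - 2)*2 = -2*2 = -4)
Q = 2
N(C) = -15 (N(C) = -4 - 1*11 = -4 - 11 = -15)
(-406 - N(Q))*26 = (-406 - 1*(-15))*26 = (-406 + 15)*26 = -391*26 = -10166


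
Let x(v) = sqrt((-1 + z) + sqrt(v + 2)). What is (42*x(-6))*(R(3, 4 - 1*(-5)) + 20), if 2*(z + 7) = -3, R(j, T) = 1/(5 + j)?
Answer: 3381*sqrt(-38 + 8*I)/8 ≈ 272.74 + 2619.5*I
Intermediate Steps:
z = -17/2 (z = -7 + (1/2)*(-3) = -7 - 3/2 = -17/2 ≈ -8.5000)
x(v) = sqrt(-19/2 + sqrt(2 + v)) (x(v) = sqrt((-1 - 17/2) + sqrt(v + 2)) = sqrt(-19/2 + sqrt(2 + v)))
(42*x(-6))*(R(3, 4 - 1*(-5)) + 20) = (42*(sqrt(-38 + 4*sqrt(2 - 6))/2))*(1/(5 + 3) + 20) = (42*(sqrt(-38 + 4*sqrt(-4))/2))*(1/8 + 20) = (42*(sqrt(-38 + 4*(2*I))/2))*(1/8 + 20) = (42*(sqrt(-38 + 8*I)/2))*(161/8) = (21*sqrt(-38 + 8*I))*(161/8) = 3381*sqrt(-38 + 8*I)/8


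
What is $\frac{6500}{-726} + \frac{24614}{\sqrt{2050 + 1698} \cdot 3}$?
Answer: $- \frac{3250}{363} + \frac{12307 \sqrt{937}}{2811} \approx 125.06$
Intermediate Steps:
$\frac{6500}{-726} + \frac{24614}{\sqrt{2050 + 1698} \cdot 3} = 6500 \left(- \frac{1}{726}\right) + \frac{24614}{\sqrt{3748} \cdot 3} = - \frac{3250}{363} + \frac{24614}{2 \sqrt{937} \cdot 3} = - \frac{3250}{363} + \frac{24614}{6 \sqrt{937}} = - \frac{3250}{363} + 24614 \frac{\sqrt{937}}{5622} = - \frac{3250}{363} + \frac{12307 \sqrt{937}}{2811}$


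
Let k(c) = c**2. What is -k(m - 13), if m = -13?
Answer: -676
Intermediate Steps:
-k(m - 13) = -(-13 - 13)**2 = -1*(-26)**2 = -1*676 = -676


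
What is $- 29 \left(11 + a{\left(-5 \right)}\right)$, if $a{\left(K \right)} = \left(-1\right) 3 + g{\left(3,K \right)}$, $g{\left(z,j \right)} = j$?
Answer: $-87$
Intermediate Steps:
$a{\left(K \right)} = -3 + K$ ($a{\left(K \right)} = \left(-1\right) 3 + K = -3 + K$)
$- 29 \left(11 + a{\left(-5 \right)}\right) = - 29 \left(11 - 8\right) = \left(-29\right) 3 = -87$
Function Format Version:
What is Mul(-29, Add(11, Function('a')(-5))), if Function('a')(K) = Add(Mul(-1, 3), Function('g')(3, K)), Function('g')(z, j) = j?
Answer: -87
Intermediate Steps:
Function('a')(K) = Add(-3, K) (Function('a')(K) = Add(Mul(-1, 3), K) = Add(-3, K))
Mul(-29, Add(11, Function('a')(-5))) = Mul(-29, Add(11, Add(-3, -5))) = Mul(-29, Add(11, -8)) = Mul(-29, 3) = -87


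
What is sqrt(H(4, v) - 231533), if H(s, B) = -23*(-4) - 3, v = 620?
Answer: 6*I*sqrt(6429) ≈ 481.09*I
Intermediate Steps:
H(s, B) = 89 (H(s, B) = 92 - 3 = 89)
sqrt(H(4, v) - 231533) = sqrt(89 - 231533) = sqrt(-231444) = 6*I*sqrt(6429)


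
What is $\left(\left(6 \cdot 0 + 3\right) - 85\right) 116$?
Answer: $-9512$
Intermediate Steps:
$\left(\left(6 \cdot 0 + 3\right) - 85\right) 116 = \left(\left(0 + 3\right) - 85\right) 116 = \left(3 - 85\right) 116 = \left(-82\right) 116 = -9512$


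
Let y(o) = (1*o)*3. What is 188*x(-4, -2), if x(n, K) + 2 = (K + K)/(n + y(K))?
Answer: -1504/5 ≈ -300.80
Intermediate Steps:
y(o) = 3*o (y(o) = o*3 = 3*o)
x(n, K) = -2 + 2*K/(n + 3*K) (x(n, K) = -2 + (K + K)/(n + 3*K) = -2 + (2*K)/(n + 3*K) = -2 + 2*K/(n + 3*K))
188*x(-4, -2) = 188*(2*(-1*(-4) - 2*(-2))/(-4 + 3*(-2))) = 188*(2*(4 + 4)/(-4 - 6)) = 188*(2*8/(-10)) = 188*(2*(-1/10)*8) = 188*(-8/5) = -1504/5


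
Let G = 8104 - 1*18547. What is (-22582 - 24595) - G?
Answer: -36734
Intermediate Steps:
G = -10443 (G = 8104 - 18547 = -10443)
(-22582 - 24595) - G = (-22582 - 24595) - 1*(-10443) = -47177 + 10443 = -36734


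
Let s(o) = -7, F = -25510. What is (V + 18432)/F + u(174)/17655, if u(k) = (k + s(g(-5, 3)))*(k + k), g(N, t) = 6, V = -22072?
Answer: 51560112/15012635 ≈ 3.4344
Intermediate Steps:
u(k) = 2*k*(-7 + k) (u(k) = (k - 7)*(k + k) = (-7 + k)*(2*k) = 2*k*(-7 + k))
(V + 18432)/F + u(174)/17655 = (-22072 + 18432)/(-25510) + (2*174*(-7 + 174))/17655 = -3640*(-1/25510) + (2*174*167)*(1/17655) = 364/2551 + 58116*(1/17655) = 364/2551 + 19372/5885 = 51560112/15012635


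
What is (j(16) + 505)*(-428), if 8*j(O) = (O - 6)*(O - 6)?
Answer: -221490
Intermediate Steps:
j(O) = (-6 + O)²/8 (j(O) = ((O - 6)*(O - 6))/8 = ((-6 + O)*(-6 + O))/8 = (-6 + O)²/8)
(j(16) + 505)*(-428) = ((-6 + 16)²/8 + 505)*(-428) = ((⅛)*10² + 505)*(-428) = ((⅛)*100 + 505)*(-428) = (25/2 + 505)*(-428) = (1035/2)*(-428) = -221490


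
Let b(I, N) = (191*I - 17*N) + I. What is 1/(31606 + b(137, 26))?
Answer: 1/57468 ≈ 1.7401e-5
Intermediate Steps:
b(I, N) = -17*N + 192*I (b(I, N) = (-17*N + 191*I) + I = -17*N + 192*I)
1/(31606 + b(137, 26)) = 1/(31606 + (-17*26 + 192*137)) = 1/(31606 + (-442 + 26304)) = 1/(31606 + 25862) = 1/57468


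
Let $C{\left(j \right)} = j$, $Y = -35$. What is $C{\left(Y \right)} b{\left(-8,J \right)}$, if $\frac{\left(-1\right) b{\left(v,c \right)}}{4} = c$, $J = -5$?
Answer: $-700$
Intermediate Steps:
$b{\left(v,c \right)} = - 4 c$
$C{\left(Y \right)} b{\left(-8,J \right)} = - 35 \left(\left(-4\right) \left(-5\right)\right) = \left(-35\right) 20 = -700$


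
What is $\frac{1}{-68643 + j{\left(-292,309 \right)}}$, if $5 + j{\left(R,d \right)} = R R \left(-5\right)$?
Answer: $- \frac{1}{494968} \approx -2.0203 \cdot 10^{-6}$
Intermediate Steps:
$j{\left(R,d \right)} = -5 - 5 R^{2}$ ($j{\left(R,d \right)} = -5 + R R \left(-5\right) = -5 + R^{2} \left(-5\right) = -5 - 5 R^{2}$)
$\frac{1}{-68643 + j{\left(-292,309 \right)}} = \frac{1}{-68643 - \left(5 + 5 \left(-292\right)^{2}\right)} = \frac{1}{-68643 - 426325} = \frac{1}{-494968} = - \frac{1}{494968}$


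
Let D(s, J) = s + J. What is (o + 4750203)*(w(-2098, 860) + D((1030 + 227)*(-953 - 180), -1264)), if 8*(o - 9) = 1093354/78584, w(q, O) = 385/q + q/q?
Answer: -4465426793046300889373/659476928 ≈ -6.7712e+12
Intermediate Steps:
w(q, O) = 1 + 385/q (w(q, O) = 385/q + 1 = 1 + 385/q)
o = 3375701/314336 (o = 9 + (1093354/78584)/8 = 9 + (1093354*(1/78584))/8 = 9 + (⅛)*(546677/39292) = 9 + 546677/314336 = 3375701/314336 ≈ 10.739)
D(s, J) = J + s
(o + 4750203)*(w(-2098, 860) + D((1030 + 227)*(-953 - 180), -1264)) = (3375701/314336 + 4750203)*((385 - 2098)/(-2098) + (-1264 + (1030 + 227)*(-953 - 180))) = 1493163185909*(-1/2098*(-1713) + (-1264 + 1257*(-1133)))/314336 = 1493163185909*(1713/2098 + (-1264 - 1424181))/314336 = 1493163185909*(1713/2098 - 1425445)/314336 = (1493163185909/314336)*(-2990581897/2098) = -4465426793046300889373/659476928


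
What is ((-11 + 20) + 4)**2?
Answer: 169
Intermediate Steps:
((-11 + 20) + 4)**2 = (9 + 4)**2 = 13**2 = 169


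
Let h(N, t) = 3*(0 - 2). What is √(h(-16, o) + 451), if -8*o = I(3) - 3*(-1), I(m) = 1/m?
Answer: √445 ≈ 21.095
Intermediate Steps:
o = -5/12 (o = -(1/3 - 3*(-1))/8 = -(⅓ + 3)/8 = -⅛*10/3 = -5/12 ≈ -0.41667)
h(N, t) = -6 (h(N, t) = 3*(-2) = -6)
√(h(-16, o) + 451) = √(-6 + 451) = √445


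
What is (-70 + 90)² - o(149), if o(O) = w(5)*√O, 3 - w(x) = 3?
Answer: 400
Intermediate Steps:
w(x) = 0 (w(x) = 3 - 1*3 = 3 - 3 = 0)
o(O) = 0 (o(O) = 0*√O = 0)
(-70 + 90)² - o(149) = (-70 + 90)² - 1*0 = 20² + 0 = 400 + 0 = 400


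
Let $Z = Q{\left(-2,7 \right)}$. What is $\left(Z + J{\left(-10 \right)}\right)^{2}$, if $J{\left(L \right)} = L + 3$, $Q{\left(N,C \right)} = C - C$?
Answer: $49$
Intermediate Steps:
$Q{\left(N,C \right)} = 0$
$Z = 0$
$J{\left(L \right)} = 3 + L$
$\left(Z + J{\left(-10 \right)}\right)^{2} = \left(0 + \left(3 - 10\right)\right)^{2} = \left(0 - 7\right)^{2} = \left(-7\right)^{2} = 49$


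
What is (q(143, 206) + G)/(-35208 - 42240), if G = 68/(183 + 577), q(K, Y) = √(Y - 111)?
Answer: -17/14715120 - √95/77448 ≈ -0.00012700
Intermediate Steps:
q(K, Y) = √(-111 + Y)
G = 17/190 (G = 68/760 = 68*(1/760) = 17/190 ≈ 0.089474)
(q(143, 206) + G)/(-35208 - 42240) = (√(-111 + 206) + 17/190)/(-35208 - 42240) = (√95 + 17/190)/(-77448) = (17/190 + √95)*(-1/77448) = -17/14715120 - √95/77448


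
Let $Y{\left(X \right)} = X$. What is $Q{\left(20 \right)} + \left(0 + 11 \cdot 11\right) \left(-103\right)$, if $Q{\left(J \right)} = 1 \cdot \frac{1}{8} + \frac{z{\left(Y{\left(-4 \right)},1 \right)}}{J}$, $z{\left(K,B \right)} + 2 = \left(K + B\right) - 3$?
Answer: $- \frac{498531}{40} \approx -12463.0$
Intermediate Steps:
$z{\left(K,B \right)} = -5 + B + K$ ($z{\left(K,B \right)} = -2 - \left(3 - B - K\right) = -2 + \left(-3 + B + K\right) = -5 + B + K$)
$Q{\left(J \right)} = \frac{1}{8} - \frac{8}{J}$ ($Q{\left(J \right)} = 1 \cdot \frac{1}{8} + \frac{-5 + 1 - 4}{J} = 1 \cdot \frac{1}{8} - \frac{8}{J} = \frac{1}{8} - \frac{8}{J}$)
$Q{\left(20 \right)} + \left(0 + 11 \cdot 11\right) \left(-103\right) = \frac{-64 + 20}{8 \cdot 20} + \left(0 + 11 \cdot 11\right) \left(-103\right) = \frac{1}{8} \cdot \frac{1}{20} \left(-44\right) + \left(0 + 121\right) \left(-103\right) = - \frac{11}{40} + 121 \left(-103\right) = - \frac{11}{40} - 12463 = - \frac{498531}{40}$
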